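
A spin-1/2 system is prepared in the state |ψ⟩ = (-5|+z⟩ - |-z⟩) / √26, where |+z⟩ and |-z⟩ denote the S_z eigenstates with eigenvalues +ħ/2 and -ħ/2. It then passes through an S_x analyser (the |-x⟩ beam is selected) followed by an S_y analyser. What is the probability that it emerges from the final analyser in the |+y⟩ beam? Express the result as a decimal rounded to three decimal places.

First analyser (S_x): P(|-x⟩) = |⟨-x|ψ⟩|² = 16/52.
After stage 1 the state is |-x⟩; P(|+y⟩) = |⟨+y|-x⟩|² = 1/2.
Joint probability = 16/52 × 1/2 = 0.154.

0.154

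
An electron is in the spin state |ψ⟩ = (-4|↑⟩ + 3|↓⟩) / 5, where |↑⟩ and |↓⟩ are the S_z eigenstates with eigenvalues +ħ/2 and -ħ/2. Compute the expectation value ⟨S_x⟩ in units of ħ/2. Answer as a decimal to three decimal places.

-0.960

⟨σ_x⟩ = 2 Re(a* b)/(|a|²+|b|²) with a = -4, b = 3.
a* b = -12, so ⟨σ_x⟩ = -24/25.
⟨S_x⟩ = (ħ/2)·⟨σ_x⟩.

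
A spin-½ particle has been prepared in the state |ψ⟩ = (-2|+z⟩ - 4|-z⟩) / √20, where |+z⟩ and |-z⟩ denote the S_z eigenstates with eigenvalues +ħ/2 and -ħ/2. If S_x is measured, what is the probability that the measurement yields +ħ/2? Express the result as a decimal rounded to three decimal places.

0.900

|+x⟩ = (|+z⟩ + |-z⟩)/√2, so ⟨+x|ψ⟩ = (-6) / (√2·√20).
P = |-6|² / 40 = 36/40.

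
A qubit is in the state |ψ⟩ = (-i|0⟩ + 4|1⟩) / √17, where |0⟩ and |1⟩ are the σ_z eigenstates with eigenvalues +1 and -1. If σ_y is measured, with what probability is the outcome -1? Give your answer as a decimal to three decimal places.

0.265

|-y⟩ = (|0⟩ - i|1⟩)/√2, so ⟨-y|ψ⟩ = (3i) / (√2·√17).
P = |3i|² / 34 = 9/34.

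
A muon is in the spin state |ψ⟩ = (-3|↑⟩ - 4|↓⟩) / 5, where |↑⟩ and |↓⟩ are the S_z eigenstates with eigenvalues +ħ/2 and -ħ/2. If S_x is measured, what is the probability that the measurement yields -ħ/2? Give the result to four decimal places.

|-x⟩ = (|↑⟩ - |↓⟩)/√2, so ⟨-x|ψ⟩ = (1) / (√2·5).
P = |1|² / 50 = 1/50.

0.0200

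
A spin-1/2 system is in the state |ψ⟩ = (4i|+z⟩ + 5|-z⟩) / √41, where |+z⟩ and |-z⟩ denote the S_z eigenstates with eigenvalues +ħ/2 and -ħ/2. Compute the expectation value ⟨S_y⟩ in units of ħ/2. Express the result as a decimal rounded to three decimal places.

-0.976

⟨σ_y⟩ = 2 Im(a* b)/(|a|²+|b|²) with a = 4i, b = 5.
a* b = -20i, so ⟨σ_y⟩ = -40/41.
⟨S_y⟩ = (ħ/2)·⟨σ_y⟩.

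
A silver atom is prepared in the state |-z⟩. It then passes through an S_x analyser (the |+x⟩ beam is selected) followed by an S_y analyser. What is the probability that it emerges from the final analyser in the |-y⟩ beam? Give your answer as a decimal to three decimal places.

First analyser (S_x): from |-z⟩, P(|+x⟩) = 1/2.
After stage 1 the state is |+x⟩; P(|-y⟩) = |⟨-y|+x⟩|² = 1/2.
Joint probability = 1/2 × 1/2 = 0.250.

0.250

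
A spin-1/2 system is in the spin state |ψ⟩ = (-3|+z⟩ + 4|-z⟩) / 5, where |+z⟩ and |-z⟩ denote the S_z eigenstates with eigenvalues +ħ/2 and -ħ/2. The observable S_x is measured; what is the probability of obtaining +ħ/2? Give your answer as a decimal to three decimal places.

|+x⟩ = (|+z⟩ + |-z⟩)/√2, so ⟨+x|ψ⟩ = (1) / (√2·5).
P = |1|² / 50 = 1/50.

0.020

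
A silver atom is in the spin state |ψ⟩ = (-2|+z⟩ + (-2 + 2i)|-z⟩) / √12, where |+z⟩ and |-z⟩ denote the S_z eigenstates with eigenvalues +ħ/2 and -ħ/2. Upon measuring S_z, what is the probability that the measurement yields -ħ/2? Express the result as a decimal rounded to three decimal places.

The -ħ/2 outcome corresponds to |-z⟩. Its amplitude in |ψ⟩ is (-2 + 2i)/√12.
P = |-2 + 2i|² / 12 = 8/12.

0.667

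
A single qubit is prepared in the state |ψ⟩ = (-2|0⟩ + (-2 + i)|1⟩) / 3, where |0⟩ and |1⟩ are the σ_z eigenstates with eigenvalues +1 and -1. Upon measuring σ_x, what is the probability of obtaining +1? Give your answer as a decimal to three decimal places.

0.944

|+x⟩ = (|0⟩ + |1⟩)/√2, so ⟨+x|ψ⟩ = (-4 + i) / (√2·3).
P = |-4 + i|² / 18 = 17/18.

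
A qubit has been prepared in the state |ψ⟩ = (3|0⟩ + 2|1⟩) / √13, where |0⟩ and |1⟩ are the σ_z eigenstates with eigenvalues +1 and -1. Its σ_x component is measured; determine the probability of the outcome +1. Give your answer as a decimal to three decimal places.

0.962

|+x⟩ = (|0⟩ + |1⟩)/√2, so ⟨+x|ψ⟩ = (5) / (√2·√13).
P = |5|² / 26 = 25/26.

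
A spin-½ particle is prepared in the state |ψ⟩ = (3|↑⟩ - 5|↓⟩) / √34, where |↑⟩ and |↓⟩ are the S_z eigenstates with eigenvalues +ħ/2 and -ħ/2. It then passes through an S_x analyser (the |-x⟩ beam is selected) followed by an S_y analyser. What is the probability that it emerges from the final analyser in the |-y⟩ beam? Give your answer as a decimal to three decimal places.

First analyser (S_x): P(|-x⟩) = |⟨-x|ψ⟩|² = 64/68.
After stage 1 the state is |-x⟩; P(|-y⟩) = |⟨-y|-x⟩|² = 1/2.
Joint probability = 64/68 × 1/2 = 0.471.

0.471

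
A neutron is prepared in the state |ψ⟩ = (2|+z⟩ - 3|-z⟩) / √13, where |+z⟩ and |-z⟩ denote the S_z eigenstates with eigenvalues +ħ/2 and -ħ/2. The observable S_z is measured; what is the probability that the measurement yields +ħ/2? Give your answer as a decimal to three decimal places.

0.308

The +ħ/2 outcome corresponds to |+z⟩. Its amplitude in |ψ⟩ is 2/√13.
P = |2|² / 13 = 4/13.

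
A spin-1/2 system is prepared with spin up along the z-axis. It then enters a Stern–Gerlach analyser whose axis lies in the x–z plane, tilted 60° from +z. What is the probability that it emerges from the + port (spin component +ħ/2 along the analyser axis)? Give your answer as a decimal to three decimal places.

For spin-½, the probability of finding spin-up along an axis at angle θ to the initial spin direction is cos²(θ/2); spin-down is sin²(θ/2).
θ = 60°, so P = cos²(30°) ≈ 0.750.

0.750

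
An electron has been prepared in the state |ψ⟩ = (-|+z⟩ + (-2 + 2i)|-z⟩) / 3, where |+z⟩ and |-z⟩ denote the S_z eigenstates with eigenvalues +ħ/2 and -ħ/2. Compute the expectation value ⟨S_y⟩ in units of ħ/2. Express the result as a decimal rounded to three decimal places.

-0.444

⟨σ_y⟩ = 2 Im(a* b)/(|a|²+|b|²) with a = -1, b = (-2 + 2i).
a* b = (2 - 2i), so ⟨σ_y⟩ = -4/9.
⟨S_y⟩ = (ħ/2)·⟨σ_y⟩.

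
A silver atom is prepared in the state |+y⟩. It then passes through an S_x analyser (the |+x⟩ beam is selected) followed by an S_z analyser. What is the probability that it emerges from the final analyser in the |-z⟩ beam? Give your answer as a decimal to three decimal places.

First analyser (S_x): from |+y⟩, P(|+x⟩) = 1/2.
After stage 1 the state is |+x⟩; P(|-z⟩) = |⟨-z|+x⟩|² = 1/2.
Joint probability = 1/2 × 1/2 = 0.250.

0.250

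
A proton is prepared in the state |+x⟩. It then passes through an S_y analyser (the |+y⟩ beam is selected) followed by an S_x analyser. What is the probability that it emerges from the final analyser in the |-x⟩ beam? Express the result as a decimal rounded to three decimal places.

First analyser (S_y): from |+x⟩, P(|+y⟩) = 1/2.
After stage 1 the state is |+y⟩; P(|-x⟩) = |⟨-x|+y⟩|² = 1/2.
Joint probability = 1/2 × 1/2 = 0.250.

0.250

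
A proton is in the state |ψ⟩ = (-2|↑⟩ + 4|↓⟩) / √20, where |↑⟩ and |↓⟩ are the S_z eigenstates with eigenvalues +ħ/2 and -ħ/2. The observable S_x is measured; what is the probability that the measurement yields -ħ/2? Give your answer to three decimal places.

|-x⟩ = (|↑⟩ - |↓⟩)/√2, so ⟨-x|ψ⟩ = (-6) / (√2·√20).
P = |-6|² / 40 = 36/40.

0.900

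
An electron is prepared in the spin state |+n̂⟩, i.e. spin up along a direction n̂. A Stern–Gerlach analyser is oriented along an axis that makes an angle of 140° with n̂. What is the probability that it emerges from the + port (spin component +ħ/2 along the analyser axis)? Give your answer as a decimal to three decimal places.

For spin-½, the probability of finding spin-up along an axis at angle θ to the initial spin direction is cos²(θ/2); spin-down is sin²(θ/2).
θ = 140°, so P = cos²(70°) ≈ 0.117.

0.117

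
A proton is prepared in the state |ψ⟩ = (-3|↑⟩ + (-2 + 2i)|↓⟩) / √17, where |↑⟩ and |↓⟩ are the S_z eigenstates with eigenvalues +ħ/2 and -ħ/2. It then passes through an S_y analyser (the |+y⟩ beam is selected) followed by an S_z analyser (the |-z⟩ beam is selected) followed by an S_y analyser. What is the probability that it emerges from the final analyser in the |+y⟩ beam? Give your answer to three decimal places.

0.037

First analyser (S_y): P(|+y⟩) = |⟨+y|ψ⟩|² = 5/34.
After stage 1 the state is |+y⟩; P(|-z⟩) = |⟨-z|+y⟩|² = 1/2.
After stage 2 the state is |-z⟩; P(|+y⟩) = |⟨+y|-z⟩|² = 1/2.
Joint probability = 5/34 × 1/2 × 1/2 = 0.037.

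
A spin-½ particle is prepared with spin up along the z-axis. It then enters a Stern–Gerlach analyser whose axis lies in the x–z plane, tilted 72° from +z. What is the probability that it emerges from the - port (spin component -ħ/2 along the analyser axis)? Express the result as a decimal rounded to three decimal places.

0.345

For spin-½, the probability of finding spin-up along an axis at angle θ to the initial spin direction is cos²(θ/2); spin-down is sin²(θ/2).
θ = 72°, so P = sin²(36°) ≈ 0.345.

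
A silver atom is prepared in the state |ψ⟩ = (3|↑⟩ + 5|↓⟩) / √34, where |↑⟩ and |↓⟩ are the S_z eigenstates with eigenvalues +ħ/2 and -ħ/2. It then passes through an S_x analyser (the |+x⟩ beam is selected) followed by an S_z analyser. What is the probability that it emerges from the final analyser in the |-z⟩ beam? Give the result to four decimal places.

First analyser (S_x): P(|+x⟩) = |⟨+x|ψ⟩|² = 64/68.
After stage 1 the state is |+x⟩; P(|-z⟩) = |⟨-z|+x⟩|² = 1/2.
Joint probability = 64/68 × 1/2 = 0.4706.

0.4706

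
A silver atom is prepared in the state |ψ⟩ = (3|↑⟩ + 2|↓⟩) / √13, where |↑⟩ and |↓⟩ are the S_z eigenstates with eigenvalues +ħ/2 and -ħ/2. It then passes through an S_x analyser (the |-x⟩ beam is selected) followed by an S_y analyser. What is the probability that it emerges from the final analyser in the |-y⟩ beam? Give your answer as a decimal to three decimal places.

First analyser (S_x): P(|-x⟩) = |⟨-x|ψ⟩|² = 1/26.
After stage 1 the state is |-x⟩; P(|-y⟩) = |⟨-y|-x⟩|² = 1/2.
Joint probability = 1/26 × 1/2 = 0.019.

0.019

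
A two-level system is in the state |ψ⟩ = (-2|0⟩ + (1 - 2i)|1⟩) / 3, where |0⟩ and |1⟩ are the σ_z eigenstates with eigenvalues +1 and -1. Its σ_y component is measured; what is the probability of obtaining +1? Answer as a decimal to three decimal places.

|+y⟩ = (|0⟩ + i|1⟩)/√2, so ⟨+y|ψ⟩ = (-4 - i) / (√2·3).
P = |-4 - i|² / 18 = 17/18.

0.944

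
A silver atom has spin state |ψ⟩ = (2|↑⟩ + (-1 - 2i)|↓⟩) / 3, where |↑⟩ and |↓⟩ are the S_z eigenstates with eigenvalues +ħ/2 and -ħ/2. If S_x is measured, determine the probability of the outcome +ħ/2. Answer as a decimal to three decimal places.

|+x⟩ = (|↑⟩ + |↓⟩)/√2, so ⟨+x|ψ⟩ = (1 - 2i) / (√2·3).
P = |1 - 2i|² / 18 = 5/18.

0.278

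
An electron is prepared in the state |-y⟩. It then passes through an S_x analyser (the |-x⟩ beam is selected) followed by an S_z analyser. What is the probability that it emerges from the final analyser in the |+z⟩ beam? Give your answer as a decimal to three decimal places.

First analyser (S_x): from |-y⟩, P(|-x⟩) = 1/2.
After stage 1 the state is |-x⟩; P(|+z⟩) = |⟨+z|-x⟩|² = 1/2.
Joint probability = 1/2 × 1/2 = 0.250.

0.250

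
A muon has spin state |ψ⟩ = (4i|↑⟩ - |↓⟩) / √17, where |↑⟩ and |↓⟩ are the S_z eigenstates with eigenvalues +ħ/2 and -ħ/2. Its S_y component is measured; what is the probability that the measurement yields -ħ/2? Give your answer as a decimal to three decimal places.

0.265

|-y⟩ = (|↑⟩ - i|↓⟩)/√2, so ⟨-y|ψ⟩ = (3i) / (√2·√17).
P = |3i|² / 34 = 9/34.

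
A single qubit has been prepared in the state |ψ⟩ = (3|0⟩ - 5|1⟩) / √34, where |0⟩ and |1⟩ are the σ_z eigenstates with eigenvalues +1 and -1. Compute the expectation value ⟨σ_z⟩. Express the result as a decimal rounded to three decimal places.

-0.471

⟨σ_z⟩ = |a|² - |b|² divided by |a|²+|b|², with a, b the |0⟩, |1⟩ amplitudes.
= (9 - 25)/34 = -16/34.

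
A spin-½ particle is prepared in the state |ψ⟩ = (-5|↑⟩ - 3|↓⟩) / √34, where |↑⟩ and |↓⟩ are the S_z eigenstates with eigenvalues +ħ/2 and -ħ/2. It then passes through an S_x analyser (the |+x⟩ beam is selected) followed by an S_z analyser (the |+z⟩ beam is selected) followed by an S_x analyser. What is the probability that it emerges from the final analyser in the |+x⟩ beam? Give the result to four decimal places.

First analyser (S_x): P(|+x⟩) = |⟨+x|ψ⟩|² = 64/68.
After stage 1 the state is |+x⟩; P(|+z⟩) = |⟨+z|+x⟩|² = 1/2.
After stage 2 the state is |+z⟩; P(|+x⟩) = |⟨+x|+z⟩|² = 1/2.
Joint probability = 64/68 × 1/2 × 1/2 = 0.2353.

0.2353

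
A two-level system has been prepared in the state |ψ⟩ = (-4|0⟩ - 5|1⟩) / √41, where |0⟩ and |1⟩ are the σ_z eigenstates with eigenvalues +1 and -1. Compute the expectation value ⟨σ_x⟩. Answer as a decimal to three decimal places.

0.976

⟨σ_x⟩ = 2 Re(a* b)/(|a|²+|b|²) with a = -4, b = -5.
a* b = 20, so ⟨σ_x⟩ = 40/41.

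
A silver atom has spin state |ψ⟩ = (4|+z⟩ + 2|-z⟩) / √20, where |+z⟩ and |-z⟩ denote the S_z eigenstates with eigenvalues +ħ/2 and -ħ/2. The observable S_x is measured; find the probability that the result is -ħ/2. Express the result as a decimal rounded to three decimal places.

|-x⟩ = (|+z⟩ - |-z⟩)/√2, so ⟨-x|ψ⟩ = (2) / (√2·√20).
P = |2|² / 40 = 4/40.

0.100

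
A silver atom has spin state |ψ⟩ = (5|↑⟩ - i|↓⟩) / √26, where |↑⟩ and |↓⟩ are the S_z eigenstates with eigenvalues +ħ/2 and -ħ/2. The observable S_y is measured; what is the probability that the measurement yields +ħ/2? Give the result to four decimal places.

0.3077

|+y⟩ = (|↑⟩ + i|↓⟩)/√2, so ⟨+y|ψ⟩ = (4) / (√2·√26).
P = |4|² / 52 = 16/52.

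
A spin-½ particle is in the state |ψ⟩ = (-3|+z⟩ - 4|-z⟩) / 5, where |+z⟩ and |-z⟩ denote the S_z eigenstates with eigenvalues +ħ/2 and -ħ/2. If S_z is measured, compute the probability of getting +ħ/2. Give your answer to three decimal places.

The +ħ/2 outcome corresponds to |+z⟩. Its amplitude in |ψ⟩ is -3/5.
P = |-3|² / 25 = 9/25.

0.360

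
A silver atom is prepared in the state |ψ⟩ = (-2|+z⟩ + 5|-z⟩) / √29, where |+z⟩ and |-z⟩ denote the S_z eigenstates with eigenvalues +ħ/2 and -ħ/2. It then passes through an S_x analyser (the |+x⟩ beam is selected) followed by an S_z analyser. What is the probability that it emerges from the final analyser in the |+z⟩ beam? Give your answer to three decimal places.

First analyser (S_x): P(|+x⟩) = |⟨+x|ψ⟩|² = 9/58.
After stage 1 the state is |+x⟩; P(|+z⟩) = |⟨+z|+x⟩|² = 1/2.
Joint probability = 9/58 × 1/2 = 0.078.

0.078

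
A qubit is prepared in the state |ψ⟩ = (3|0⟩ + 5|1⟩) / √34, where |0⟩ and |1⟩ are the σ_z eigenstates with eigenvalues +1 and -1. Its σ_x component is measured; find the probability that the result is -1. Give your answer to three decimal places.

0.059

|-x⟩ = (|0⟩ - |1⟩)/√2, so ⟨-x|ψ⟩ = (-2) / (√2·√34).
P = |-2|² / 68 = 4/68.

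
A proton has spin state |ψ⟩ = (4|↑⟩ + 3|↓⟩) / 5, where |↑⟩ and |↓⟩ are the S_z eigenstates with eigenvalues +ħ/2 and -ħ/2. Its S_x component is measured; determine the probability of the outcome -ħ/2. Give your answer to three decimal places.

|-x⟩ = (|↑⟩ - |↓⟩)/√2, so ⟨-x|ψ⟩ = (1) / (√2·5).
P = |1|² / 50 = 1/50.

0.020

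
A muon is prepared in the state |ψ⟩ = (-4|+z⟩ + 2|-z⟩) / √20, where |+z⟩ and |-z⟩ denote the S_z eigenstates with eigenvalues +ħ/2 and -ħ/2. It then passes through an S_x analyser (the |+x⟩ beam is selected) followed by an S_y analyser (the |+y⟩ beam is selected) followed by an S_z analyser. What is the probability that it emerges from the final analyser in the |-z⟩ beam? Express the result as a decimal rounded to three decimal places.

0.025

First analyser (S_x): P(|+x⟩) = |⟨+x|ψ⟩|² = 4/40.
After stage 1 the state is |+x⟩; P(|+y⟩) = |⟨+y|+x⟩|² = 1/2.
After stage 2 the state is |+y⟩; P(|-z⟩) = |⟨-z|+y⟩|² = 1/2.
Joint probability = 4/40 × 1/2 × 1/2 = 0.025.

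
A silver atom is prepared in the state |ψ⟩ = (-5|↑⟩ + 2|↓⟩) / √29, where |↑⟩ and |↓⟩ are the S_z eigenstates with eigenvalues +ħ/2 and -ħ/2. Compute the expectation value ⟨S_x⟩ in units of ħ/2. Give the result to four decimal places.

-0.6897

⟨σ_x⟩ = 2 Re(a* b)/(|a|²+|b|²) with a = -5, b = 2.
a* b = -10, so ⟨σ_x⟩ = -20/29.
⟨S_x⟩ = (ħ/2)·⟨σ_x⟩.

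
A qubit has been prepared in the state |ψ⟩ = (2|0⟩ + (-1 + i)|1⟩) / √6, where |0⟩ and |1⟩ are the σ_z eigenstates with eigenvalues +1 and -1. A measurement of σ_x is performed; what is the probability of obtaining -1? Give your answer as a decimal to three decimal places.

|-x⟩ = (|0⟩ - |1⟩)/√2, so ⟨-x|ψ⟩ = (3 - i) / (√2·√6).
P = |3 - i|² / 12 = 10/12.

0.833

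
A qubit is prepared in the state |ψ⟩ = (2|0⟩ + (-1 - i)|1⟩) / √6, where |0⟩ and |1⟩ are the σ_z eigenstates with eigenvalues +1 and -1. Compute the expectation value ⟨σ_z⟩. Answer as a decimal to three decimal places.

0.333

⟨σ_z⟩ = |a|² - |b|² divided by |a|²+|b|², with a, b the |0⟩, |1⟩ amplitudes.
= (4 - 2)/6 = 2/6.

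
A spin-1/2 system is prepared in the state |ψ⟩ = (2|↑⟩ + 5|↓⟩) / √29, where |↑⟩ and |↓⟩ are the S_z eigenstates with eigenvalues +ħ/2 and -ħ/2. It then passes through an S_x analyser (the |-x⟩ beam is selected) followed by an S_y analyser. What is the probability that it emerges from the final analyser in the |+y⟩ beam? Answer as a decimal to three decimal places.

First analyser (S_x): P(|-x⟩) = |⟨-x|ψ⟩|² = 9/58.
After stage 1 the state is |-x⟩; P(|+y⟩) = |⟨+y|-x⟩|² = 1/2.
Joint probability = 9/58 × 1/2 = 0.078.

0.078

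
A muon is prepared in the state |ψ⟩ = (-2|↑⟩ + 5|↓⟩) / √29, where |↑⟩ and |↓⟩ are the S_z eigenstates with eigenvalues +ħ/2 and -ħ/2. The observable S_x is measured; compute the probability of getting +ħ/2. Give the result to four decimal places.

|+x⟩ = (|↑⟩ + |↓⟩)/√2, so ⟨+x|ψ⟩ = (3) / (√2·√29).
P = |3|² / 58 = 9/58.

0.1552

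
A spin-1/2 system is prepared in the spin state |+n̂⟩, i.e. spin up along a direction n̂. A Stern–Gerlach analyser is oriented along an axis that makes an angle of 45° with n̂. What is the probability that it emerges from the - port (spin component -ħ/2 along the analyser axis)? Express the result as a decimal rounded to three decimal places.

For spin-½, the probability of finding spin-up along an axis at angle θ to the initial spin direction is cos²(θ/2); spin-down is sin²(θ/2).
θ = 45°, so P = sin²(22.5°) ≈ 0.146.

0.146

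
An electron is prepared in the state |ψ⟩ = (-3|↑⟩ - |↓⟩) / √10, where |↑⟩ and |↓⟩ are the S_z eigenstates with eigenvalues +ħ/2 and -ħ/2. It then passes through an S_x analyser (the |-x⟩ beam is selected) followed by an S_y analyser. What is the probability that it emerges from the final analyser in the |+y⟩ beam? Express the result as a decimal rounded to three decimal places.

0.100

First analyser (S_x): P(|-x⟩) = |⟨-x|ψ⟩|² = 4/20.
After stage 1 the state is |-x⟩; P(|+y⟩) = |⟨+y|-x⟩|² = 1/2.
Joint probability = 4/20 × 1/2 = 0.100.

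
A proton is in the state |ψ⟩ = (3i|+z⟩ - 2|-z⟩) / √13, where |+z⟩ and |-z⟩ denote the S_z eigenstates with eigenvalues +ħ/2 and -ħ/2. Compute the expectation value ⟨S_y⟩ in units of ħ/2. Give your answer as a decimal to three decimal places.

0.923

⟨σ_y⟩ = 2 Im(a* b)/(|a|²+|b|²) with a = 3i, b = -2.
a* b = 6i, so ⟨σ_y⟩ = 12/13.
⟨S_y⟩ = (ħ/2)·⟨σ_y⟩.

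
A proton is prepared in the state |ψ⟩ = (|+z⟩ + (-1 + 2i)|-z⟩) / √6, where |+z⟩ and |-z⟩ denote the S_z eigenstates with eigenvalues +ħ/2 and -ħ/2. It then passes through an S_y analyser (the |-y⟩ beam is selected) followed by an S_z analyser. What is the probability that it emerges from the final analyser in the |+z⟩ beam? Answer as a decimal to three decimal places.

First analyser (S_y): P(|-y⟩) = |⟨-y|ψ⟩|² = 2/12.
After stage 1 the state is |-y⟩; P(|+z⟩) = |⟨+z|-y⟩|² = 1/2.
Joint probability = 2/12 × 1/2 = 0.083.

0.083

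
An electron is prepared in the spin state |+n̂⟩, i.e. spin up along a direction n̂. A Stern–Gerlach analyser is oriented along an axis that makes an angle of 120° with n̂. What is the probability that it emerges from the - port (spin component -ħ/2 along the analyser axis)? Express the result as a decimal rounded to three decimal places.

For spin-½, the probability of finding spin-up along an axis at angle θ to the initial spin direction is cos²(θ/2); spin-down is sin²(θ/2).
θ = 120°, so P = sin²(60°) ≈ 0.750.

0.750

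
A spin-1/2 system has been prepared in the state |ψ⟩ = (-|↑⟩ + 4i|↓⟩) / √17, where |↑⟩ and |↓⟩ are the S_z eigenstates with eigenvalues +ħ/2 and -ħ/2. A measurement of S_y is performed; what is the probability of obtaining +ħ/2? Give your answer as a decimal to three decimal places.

|+y⟩ = (|↑⟩ + i|↓⟩)/√2, so ⟨+y|ψ⟩ = (3) / (√2·√17).
P = |3|² / 34 = 9/34.

0.265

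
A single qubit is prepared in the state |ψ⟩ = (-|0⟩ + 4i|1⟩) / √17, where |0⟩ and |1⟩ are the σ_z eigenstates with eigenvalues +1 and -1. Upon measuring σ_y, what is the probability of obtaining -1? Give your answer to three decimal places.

|-y⟩ = (|0⟩ - i|1⟩)/√2, so ⟨-y|ψ⟩ = (-5) / (√2·√17).
P = |-5|² / 34 = 25/34.

0.735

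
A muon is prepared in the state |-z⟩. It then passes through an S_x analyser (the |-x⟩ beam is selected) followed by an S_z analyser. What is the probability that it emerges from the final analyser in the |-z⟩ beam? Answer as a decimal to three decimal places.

0.250

First analyser (S_x): from |-z⟩, P(|-x⟩) = 1/2.
After stage 1 the state is |-x⟩; P(|-z⟩) = |⟨-z|-x⟩|² = 1/2.
Joint probability = 1/2 × 1/2 = 0.250.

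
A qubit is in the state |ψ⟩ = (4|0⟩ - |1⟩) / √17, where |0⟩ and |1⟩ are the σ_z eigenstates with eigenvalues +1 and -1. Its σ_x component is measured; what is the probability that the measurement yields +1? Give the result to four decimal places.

|+x⟩ = (|0⟩ + |1⟩)/√2, so ⟨+x|ψ⟩ = (3) / (√2·√17).
P = |3|² / 34 = 9/34.

0.2647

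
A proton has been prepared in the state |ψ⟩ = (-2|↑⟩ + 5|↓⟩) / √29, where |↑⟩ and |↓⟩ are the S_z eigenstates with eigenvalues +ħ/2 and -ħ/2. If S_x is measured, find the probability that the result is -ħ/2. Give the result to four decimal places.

|-x⟩ = (|↑⟩ - |↓⟩)/√2, so ⟨-x|ψ⟩ = (-7) / (√2·√29).
P = |-7|² / 58 = 49/58.

0.8448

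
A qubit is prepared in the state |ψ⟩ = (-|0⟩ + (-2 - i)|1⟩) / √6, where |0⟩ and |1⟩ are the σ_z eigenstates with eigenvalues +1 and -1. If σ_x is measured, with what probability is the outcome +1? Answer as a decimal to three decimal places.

0.833

|+x⟩ = (|0⟩ + |1⟩)/√2, so ⟨+x|ψ⟩ = (-3 - i) / (√2·√6).
P = |-3 - i|² / 12 = 10/12.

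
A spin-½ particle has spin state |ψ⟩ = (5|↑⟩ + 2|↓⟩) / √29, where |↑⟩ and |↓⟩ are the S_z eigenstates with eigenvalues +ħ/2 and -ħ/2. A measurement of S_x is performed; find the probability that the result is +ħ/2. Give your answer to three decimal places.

0.845

|+x⟩ = (|↑⟩ + |↓⟩)/√2, so ⟨+x|ψ⟩ = (7) / (√2·√29).
P = |7|² / 58 = 49/58.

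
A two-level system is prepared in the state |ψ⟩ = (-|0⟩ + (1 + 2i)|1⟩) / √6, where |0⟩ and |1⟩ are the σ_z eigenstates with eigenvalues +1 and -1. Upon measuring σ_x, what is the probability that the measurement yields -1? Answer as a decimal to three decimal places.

0.667

|-x⟩ = (|0⟩ - |1⟩)/√2, so ⟨-x|ψ⟩ = (-2 - 2i) / (√2·√6).
P = |-2 - 2i|² / 12 = 8/12.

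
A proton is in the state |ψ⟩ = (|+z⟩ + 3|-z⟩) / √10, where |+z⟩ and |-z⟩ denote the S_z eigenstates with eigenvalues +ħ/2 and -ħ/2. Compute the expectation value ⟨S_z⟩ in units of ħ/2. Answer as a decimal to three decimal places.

⟨σ_z⟩ = |a|² - |b|² divided by |a|²+|b|², with a, b the |+z⟩, |-z⟩ amplitudes.
= (1 - 9)/10 = -8/10.
⟨S_z⟩ = (ħ/2)·⟨σ_z⟩.

-0.800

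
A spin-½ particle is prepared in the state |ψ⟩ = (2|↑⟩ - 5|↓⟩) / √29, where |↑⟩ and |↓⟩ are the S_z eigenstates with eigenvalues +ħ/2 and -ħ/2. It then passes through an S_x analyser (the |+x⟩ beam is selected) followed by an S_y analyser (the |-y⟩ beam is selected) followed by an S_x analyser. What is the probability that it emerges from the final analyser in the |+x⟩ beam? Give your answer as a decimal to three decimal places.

First analyser (S_x): P(|+x⟩) = |⟨+x|ψ⟩|² = 9/58.
After stage 1 the state is |+x⟩; P(|-y⟩) = |⟨-y|+x⟩|² = 1/2.
After stage 2 the state is |-y⟩; P(|+x⟩) = |⟨+x|-y⟩|² = 1/2.
Joint probability = 9/58 × 1/2 × 1/2 = 0.039.

0.039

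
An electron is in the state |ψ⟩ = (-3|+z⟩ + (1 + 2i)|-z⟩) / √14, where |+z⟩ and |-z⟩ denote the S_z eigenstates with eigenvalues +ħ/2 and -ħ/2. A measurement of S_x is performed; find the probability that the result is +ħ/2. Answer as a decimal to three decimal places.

0.286

|+x⟩ = (|+z⟩ + |-z⟩)/√2, so ⟨+x|ψ⟩ = (-2 + 2i) / (√2·√14).
P = |-2 + 2i|² / 28 = 8/28.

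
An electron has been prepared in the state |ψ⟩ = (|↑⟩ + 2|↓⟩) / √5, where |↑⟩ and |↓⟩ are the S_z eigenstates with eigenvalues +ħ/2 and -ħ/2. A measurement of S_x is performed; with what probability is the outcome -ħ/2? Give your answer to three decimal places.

|-x⟩ = (|↑⟩ - |↓⟩)/√2, so ⟨-x|ψ⟩ = (-1) / (√2·√5).
P = |-1|² / 10 = 1/10.

0.100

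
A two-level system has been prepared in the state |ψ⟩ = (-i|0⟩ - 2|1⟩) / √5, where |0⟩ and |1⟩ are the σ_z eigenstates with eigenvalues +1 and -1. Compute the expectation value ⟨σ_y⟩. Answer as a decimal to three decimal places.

-0.800

⟨σ_y⟩ = 2 Im(a* b)/(|a|²+|b|²) with a = -i, b = -2.
a* b = -2i, so ⟨σ_y⟩ = -4/5.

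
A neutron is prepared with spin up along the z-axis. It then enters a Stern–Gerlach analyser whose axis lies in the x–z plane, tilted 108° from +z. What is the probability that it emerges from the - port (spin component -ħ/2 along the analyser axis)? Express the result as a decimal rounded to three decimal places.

For spin-½, the probability of finding spin-up along an axis at angle θ to the initial spin direction is cos²(θ/2); spin-down is sin²(θ/2).
θ = 108°, so P = sin²(54°) ≈ 0.655.

0.655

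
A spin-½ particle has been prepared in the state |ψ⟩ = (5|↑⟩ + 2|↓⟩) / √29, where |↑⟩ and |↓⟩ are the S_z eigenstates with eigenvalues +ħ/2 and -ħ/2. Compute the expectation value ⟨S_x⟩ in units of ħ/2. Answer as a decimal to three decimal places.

0.690

⟨σ_x⟩ = 2 Re(a* b)/(|a|²+|b|²) with a = 5, b = 2.
a* b = 10, so ⟨σ_x⟩ = 20/29.
⟨S_x⟩ = (ħ/2)·⟨σ_x⟩.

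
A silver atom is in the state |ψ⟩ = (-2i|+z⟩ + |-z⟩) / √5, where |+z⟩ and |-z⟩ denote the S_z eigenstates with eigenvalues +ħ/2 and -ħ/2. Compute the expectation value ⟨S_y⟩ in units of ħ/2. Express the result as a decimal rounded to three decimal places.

⟨σ_y⟩ = 2 Im(a* b)/(|a|²+|b|²) with a = -2i, b = 1.
a* b = 2i, so ⟨σ_y⟩ = 4/5.
⟨S_y⟩ = (ħ/2)·⟨σ_y⟩.

0.800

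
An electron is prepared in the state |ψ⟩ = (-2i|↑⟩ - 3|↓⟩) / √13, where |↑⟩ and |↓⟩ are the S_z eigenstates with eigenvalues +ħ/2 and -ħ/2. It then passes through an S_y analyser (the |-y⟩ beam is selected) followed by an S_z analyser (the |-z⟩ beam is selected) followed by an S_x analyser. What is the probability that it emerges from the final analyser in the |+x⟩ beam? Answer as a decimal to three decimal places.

First analyser (S_y): P(|-y⟩) = |⟨-y|ψ⟩|² = 25/26.
After stage 1 the state is |-y⟩; P(|-z⟩) = |⟨-z|-y⟩|² = 1/2.
After stage 2 the state is |-z⟩; P(|+x⟩) = |⟨+x|-z⟩|² = 1/2.
Joint probability = 25/26 × 1/2 × 1/2 = 0.240.

0.240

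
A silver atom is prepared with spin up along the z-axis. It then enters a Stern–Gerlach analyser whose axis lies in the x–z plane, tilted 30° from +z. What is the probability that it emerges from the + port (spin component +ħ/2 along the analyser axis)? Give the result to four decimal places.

For spin-½, the probability of finding spin-up along an axis at angle θ to the initial spin direction is cos²(θ/2); spin-down is sin²(θ/2).
θ = 30°, so P = cos²(15°) ≈ 0.9330.

0.9330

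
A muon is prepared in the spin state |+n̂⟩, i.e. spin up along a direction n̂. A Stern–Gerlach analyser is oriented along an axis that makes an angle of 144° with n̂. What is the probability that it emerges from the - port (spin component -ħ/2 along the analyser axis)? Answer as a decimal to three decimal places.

For spin-½, the probability of finding spin-up along an axis at angle θ to the initial spin direction is cos²(θ/2); spin-down is sin²(θ/2).
θ = 144°, so P = sin²(72°) ≈ 0.905.

0.905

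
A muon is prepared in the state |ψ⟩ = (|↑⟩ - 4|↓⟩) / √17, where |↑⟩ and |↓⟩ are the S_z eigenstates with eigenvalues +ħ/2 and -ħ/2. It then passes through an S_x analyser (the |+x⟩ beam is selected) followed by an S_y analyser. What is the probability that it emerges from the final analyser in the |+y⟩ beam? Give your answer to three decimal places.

0.132

First analyser (S_x): P(|+x⟩) = |⟨+x|ψ⟩|² = 9/34.
After stage 1 the state is |+x⟩; P(|+y⟩) = |⟨+y|+x⟩|² = 1/2.
Joint probability = 9/34 × 1/2 = 0.132.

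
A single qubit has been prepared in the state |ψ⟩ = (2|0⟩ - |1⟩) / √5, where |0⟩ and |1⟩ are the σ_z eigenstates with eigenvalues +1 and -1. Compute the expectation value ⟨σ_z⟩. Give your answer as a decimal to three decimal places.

0.600

⟨σ_z⟩ = |a|² - |b|² divided by |a|²+|b|², with a, b the |0⟩, |1⟩ amplitudes.
= (4 - 1)/5 = 3/5.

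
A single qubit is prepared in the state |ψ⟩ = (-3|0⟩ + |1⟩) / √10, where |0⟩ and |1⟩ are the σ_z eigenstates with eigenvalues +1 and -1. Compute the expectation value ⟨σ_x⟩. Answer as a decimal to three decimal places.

-0.600

⟨σ_x⟩ = 2 Re(a* b)/(|a|²+|b|²) with a = -3, b = 1.
a* b = -3, so ⟨σ_x⟩ = -6/10.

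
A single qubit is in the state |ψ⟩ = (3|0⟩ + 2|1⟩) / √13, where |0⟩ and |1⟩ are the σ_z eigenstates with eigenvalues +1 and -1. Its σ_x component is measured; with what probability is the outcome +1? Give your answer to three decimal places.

|+x⟩ = (|0⟩ + |1⟩)/√2, so ⟨+x|ψ⟩ = (5) / (√2·√13).
P = |5|² / 26 = 25/26.

0.962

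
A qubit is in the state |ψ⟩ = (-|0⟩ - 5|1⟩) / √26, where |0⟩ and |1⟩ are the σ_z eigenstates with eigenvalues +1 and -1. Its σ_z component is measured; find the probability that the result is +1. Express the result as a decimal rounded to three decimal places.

The +1 outcome corresponds to |0⟩. Its amplitude in |ψ⟩ is -1/√26.
P = |-1|² / 26 = 1/26.

0.038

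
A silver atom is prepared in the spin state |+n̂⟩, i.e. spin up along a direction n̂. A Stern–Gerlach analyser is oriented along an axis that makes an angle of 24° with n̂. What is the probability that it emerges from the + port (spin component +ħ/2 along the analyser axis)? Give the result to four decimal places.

0.9568

For spin-½, the probability of finding spin-up along an axis at angle θ to the initial spin direction is cos²(θ/2); spin-down is sin²(θ/2).
θ = 24°, so P = cos²(12°) ≈ 0.9568.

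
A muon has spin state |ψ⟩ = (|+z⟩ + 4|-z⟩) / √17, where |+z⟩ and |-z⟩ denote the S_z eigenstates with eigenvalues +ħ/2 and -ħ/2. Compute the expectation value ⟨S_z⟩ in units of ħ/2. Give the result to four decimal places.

-0.8824

⟨σ_z⟩ = |a|² - |b|² divided by |a|²+|b|², with a, b the |+z⟩, |-z⟩ amplitudes.
= (1 - 16)/17 = -15/17.
⟨S_z⟩ = (ħ/2)·⟨σ_z⟩.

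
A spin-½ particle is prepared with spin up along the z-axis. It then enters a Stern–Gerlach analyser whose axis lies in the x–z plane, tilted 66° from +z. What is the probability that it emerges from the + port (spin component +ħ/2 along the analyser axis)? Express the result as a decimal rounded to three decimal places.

0.703

For spin-½, the probability of finding spin-up along an axis at angle θ to the initial spin direction is cos²(θ/2); spin-down is sin²(θ/2).
θ = 66°, so P = cos²(33°) ≈ 0.703.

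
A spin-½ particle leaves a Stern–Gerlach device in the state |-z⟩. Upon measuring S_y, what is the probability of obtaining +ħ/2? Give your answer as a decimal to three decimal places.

0.500

In the S_z basis, |-z⟩ = |↓⟩ and |+y⟩ = (|↑⟩ + i|↓⟩)/√2.
|⟨+y|-z⟩|² = 1/2.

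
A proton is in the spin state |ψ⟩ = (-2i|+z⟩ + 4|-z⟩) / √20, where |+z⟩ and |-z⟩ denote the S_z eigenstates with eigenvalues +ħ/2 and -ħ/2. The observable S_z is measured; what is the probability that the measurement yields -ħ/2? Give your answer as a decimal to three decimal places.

The -ħ/2 outcome corresponds to |-z⟩. Its amplitude in |ψ⟩ is 4/√20.
P = |4|² / 20 = 16/20.

0.800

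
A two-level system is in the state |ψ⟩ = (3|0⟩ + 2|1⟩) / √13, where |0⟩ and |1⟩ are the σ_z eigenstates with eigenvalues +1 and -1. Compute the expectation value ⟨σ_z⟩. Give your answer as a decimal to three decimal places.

0.385

⟨σ_z⟩ = |a|² - |b|² divided by |a|²+|b|², with a, b the |0⟩, |1⟩ amplitudes.
= (9 - 4)/13 = 5/13.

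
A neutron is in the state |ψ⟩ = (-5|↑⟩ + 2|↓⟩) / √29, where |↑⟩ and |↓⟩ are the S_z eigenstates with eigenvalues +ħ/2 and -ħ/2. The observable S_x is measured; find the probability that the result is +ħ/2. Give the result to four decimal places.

0.1552

|+x⟩ = (|↑⟩ + |↓⟩)/√2, so ⟨+x|ψ⟩ = (-3) / (√2·√29).
P = |-3|² / 58 = 9/58.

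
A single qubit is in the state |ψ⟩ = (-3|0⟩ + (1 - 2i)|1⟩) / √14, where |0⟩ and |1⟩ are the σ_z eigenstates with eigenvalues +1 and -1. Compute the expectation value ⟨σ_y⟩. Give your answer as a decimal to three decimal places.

⟨σ_y⟩ = 2 Im(a* b)/(|a|²+|b|²) with a = -3, b = (1 - 2i).
a* b = (-3 + 6i), so ⟨σ_y⟩ = 12/14.

0.857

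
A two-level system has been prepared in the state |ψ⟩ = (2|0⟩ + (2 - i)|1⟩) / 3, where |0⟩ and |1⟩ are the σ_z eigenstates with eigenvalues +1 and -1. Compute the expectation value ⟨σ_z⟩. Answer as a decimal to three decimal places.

⟨σ_z⟩ = |a|² - |b|² divided by |a|²+|b|², with a, b the |0⟩, |1⟩ amplitudes.
= (4 - 5)/9 = -1/9.

-0.111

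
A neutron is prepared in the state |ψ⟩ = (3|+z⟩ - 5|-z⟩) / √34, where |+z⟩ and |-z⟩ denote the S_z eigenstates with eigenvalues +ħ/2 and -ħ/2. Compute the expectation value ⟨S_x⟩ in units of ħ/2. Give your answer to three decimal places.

⟨σ_x⟩ = 2 Re(a* b)/(|a|²+|b|²) with a = 3, b = -5.
a* b = -15, so ⟨σ_x⟩ = -30/34.
⟨S_x⟩ = (ħ/2)·⟨σ_x⟩.

-0.882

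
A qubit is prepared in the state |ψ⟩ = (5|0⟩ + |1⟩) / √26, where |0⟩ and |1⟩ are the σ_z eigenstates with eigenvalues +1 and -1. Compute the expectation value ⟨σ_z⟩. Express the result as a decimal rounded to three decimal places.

⟨σ_z⟩ = |a|² - |b|² divided by |a|²+|b|², with a, b the |0⟩, |1⟩ amplitudes.
= (25 - 1)/26 = 24/26.

0.923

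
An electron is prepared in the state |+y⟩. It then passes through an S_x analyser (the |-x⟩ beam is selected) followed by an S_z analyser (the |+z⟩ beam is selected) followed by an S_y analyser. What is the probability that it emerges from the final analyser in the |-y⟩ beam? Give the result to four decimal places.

0.1250

First analyser (S_x): from |+y⟩, P(|-x⟩) = 1/2.
After stage 1 the state is |-x⟩; P(|+z⟩) = |⟨+z|-x⟩|² = 1/2.
After stage 2 the state is |+z⟩; P(|-y⟩) = |⟨-y|+z⟩|² = 1/2.
Joint probability = 1/2 × 1/2 × 1/2 = 0.1250.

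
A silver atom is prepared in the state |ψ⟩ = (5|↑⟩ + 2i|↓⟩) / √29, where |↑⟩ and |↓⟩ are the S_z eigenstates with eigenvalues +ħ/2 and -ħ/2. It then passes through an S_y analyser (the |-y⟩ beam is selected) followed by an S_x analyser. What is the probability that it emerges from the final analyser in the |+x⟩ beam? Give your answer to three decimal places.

First analyser (S_y): P(|-y⟩) = |⟨-y|ψ⟩|² = 9/58.
After stage 1 the state is |-y⟩; P(|+x⟩) = |⟨+x|-y⟩|² = 1/2.
Joint probability = 9/58 × 1/2 = 0.078.

0.078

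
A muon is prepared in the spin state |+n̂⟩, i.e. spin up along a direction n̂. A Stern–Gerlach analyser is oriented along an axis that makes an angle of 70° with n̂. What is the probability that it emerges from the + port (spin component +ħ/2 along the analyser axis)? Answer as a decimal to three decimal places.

0.671

For spin-½, the probability of finding spin-up along an axis at angle θ to the initial spin direction is cos²(θ/2); spin-down is sin²(θ/2).
θ = 70°, so P = cos²(35°) ≈ 0.671.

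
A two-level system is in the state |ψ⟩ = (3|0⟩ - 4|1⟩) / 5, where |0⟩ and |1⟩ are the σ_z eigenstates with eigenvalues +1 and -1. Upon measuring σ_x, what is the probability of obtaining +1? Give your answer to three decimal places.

|+x⟩ = (|0⟩ + |1⟩)/√2, so ⟨+x|ψ⟩ = (-1) / (√2·5).
P = |-1|² / 50 = 1/50.

0.020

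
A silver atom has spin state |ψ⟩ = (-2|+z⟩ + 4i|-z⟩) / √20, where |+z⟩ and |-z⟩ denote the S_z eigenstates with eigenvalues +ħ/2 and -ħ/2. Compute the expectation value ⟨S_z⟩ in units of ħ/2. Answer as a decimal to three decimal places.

⟨σ_z⟩ = |a|² - |b|² divided by |a|²+|b|², with a, b the |+z⟩, |-z⟩ amplitudes.
= (4 - 16)/20 = -12/20.
⟨S_z⟩ = (ħ/2)·⟨σ_z⟩.

-0.600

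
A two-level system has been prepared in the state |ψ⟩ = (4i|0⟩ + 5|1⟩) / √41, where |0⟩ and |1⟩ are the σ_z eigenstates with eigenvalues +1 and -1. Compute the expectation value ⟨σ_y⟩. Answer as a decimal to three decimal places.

⟨σ_y⟩ = 2 Im(a* b)/(|a|²+|b|²) with a = 4i, b = 5.
a* b = -20i, so ⟨σ_y⟩ = -40/41.

-0.976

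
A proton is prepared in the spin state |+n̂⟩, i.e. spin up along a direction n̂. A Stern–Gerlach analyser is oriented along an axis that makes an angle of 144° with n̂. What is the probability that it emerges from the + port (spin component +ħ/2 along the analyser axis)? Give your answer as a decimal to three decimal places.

For spin-½, the probability of finding spin-up along an axis at angle θ to the initial spin direction is cos²(θ/2); spin-down is sin²(θ/2).
θ = 144°, so P = cos²(72°) ≈ 0.095.

0.095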